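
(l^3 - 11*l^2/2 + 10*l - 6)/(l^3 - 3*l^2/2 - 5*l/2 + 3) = (2*l^2 - 7*l + 6)/(2*l^2 + l - 3)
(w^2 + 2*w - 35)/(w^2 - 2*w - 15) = (w + 7)/(w + 3)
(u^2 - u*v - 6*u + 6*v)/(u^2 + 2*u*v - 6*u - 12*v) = (u - v)/(u + 2*v)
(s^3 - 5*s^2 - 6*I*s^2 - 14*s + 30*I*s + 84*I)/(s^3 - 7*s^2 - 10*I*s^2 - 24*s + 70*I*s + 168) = (s + 2)/(s - 4*I)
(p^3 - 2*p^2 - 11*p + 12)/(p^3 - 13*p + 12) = (p^2 - p - 12)/(p^2 + p - 12)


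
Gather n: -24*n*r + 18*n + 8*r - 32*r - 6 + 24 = n*(18 - 24*r) - 24*r + 18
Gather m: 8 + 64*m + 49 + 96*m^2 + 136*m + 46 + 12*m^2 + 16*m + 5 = 108*m^2 + 216*m + 108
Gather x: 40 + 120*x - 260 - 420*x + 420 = 200 - 300*x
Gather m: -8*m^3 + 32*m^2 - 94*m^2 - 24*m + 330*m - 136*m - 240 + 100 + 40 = -8*m^3 - 62*m^2 + 170*m - 100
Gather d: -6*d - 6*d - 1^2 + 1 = -12*d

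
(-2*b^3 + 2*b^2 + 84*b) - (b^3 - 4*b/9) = -3*b^3 + 2*b^2 + 760*b/9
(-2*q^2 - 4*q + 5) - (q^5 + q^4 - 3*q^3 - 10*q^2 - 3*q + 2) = -q^5 - q^4 + 3*q^3 + 8*q^2 - q + 3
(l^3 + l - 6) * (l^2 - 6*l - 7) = l^5 - 6*l^4 - 6*l^3 - 12*l^2 + 29*l + 42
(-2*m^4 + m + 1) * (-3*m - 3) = 6*m^5 + 6*m^4 - 3*m^2 - 6*m - 3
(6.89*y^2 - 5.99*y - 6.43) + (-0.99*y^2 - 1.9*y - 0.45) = 5.9*y^2 - 7.89*y - 6.88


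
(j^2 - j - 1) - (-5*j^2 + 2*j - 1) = 6*j^2 - 3*j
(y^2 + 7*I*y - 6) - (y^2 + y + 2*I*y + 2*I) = -y + 5*I*y - 6 - 2*I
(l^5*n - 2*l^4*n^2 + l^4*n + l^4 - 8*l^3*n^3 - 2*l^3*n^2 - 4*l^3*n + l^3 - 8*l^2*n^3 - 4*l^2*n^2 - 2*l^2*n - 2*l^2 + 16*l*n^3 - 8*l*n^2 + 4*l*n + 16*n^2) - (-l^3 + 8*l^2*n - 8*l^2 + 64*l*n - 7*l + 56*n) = l^5*n - 2*l^4*n^2 + l^4*n + l^4 - 8*l^3*n^3 - 2*l^3*n^2 - 4*l^3*n + 2*l^3 - 8*l^2*n^3 - 4*l^2*n^2 - 10*l^2*n + 6*l^2 + 16*l*n^3 - 8*l*n^2 - 60*l*n + 7*l + 16*n^2 - 56*n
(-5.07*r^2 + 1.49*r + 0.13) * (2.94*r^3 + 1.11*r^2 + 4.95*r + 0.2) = -14.9058*r^5 - 1.2471*r^4 - 23.0604*r^3 + 6.5058*r^2 + 0.9415*r + 0.026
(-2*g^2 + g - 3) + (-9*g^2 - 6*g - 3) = -11*g^2 - 5*g - 6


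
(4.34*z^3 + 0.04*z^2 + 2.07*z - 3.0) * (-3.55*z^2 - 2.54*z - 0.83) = -15.407*z^5 - 11.1656*z^4 - 11.0523*z^3 + 5.359*z^2 + 5.9019*z + 2.49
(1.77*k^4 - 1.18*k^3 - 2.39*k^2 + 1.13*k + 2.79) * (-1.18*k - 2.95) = -2.0886*k^5 - 3.8291*k^4 + 6.3012*k^3 + 5.7171*k^2 - 6.6257*k - 8.2305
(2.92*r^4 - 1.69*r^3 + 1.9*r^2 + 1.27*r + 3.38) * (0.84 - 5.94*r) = -17.3448*r^5 + 12.4914*r^4 - 12.7056*r^3 - 5.9478*r^2 - 19.0104*r + 2.8392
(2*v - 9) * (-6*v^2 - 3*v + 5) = -12*v^3 + 48*v^2 + 37*v - 45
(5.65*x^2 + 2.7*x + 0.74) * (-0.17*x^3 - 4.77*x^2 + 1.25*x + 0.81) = -0.9605*x^5 - 27.4095*x^4 - 5.9423*x^3 + 4.4217*x^2 + 3.112*x + 0.5994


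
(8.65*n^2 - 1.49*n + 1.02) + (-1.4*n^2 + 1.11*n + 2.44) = 7.25*n^2 - 0.38*n + 3.46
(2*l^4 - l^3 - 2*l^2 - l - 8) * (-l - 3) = -2*l^5 - 5*l^4 + 5*l^3 + 7*l^2 + 11*l + 24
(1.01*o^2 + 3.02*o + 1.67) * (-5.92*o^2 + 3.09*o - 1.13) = -5.9792*o^4 - 14.7575*o^3 - 1.6959*o^2 + 1.7477*o - 1.8871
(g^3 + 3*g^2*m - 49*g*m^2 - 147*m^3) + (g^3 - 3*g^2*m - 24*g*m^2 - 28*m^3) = 2*g^3 - 73*g*m^2 - 175*m^3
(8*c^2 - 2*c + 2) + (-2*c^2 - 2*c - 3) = 6*c^2 - 4*c - 1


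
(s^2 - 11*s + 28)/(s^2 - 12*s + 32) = (s - 7)/(s - 8)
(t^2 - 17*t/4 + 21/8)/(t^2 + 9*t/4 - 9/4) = (t - 7/2)/(t + 3)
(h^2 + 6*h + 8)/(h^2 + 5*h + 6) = (h + 4)/(h + 3)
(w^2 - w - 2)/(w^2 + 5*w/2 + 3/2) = 2*(w - 2)/(2*w + 3)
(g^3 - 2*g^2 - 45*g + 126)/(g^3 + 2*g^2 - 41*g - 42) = (g - 3)/(g + 1)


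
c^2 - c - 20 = (c - 5)*(c + 4)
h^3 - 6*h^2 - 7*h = h*(h - 7)*(h + 1)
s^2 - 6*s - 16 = (s - 8)*(s + 2)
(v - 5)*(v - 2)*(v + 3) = v^3 - 4*v^2 - 11*v + 30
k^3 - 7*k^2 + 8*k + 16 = (k - 4)^2*(k + 1)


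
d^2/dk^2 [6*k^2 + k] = 12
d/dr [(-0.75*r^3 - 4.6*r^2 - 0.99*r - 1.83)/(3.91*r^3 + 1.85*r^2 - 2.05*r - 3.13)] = (16.5985*r^4 + 10.8168*r^3 + 39.7699*r^2 + 35.567*r - 0.6528)/(15.2881*r^6 + 14.467*r^5 - 12.6085*r^4 - 32.0616*r^3 - 7.3785*r^2 + 12.833*r + 9.7969)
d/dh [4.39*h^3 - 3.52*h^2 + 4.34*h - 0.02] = 13.17*h^2 - 7.04*h + 4.34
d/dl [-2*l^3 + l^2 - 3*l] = -6*l^2 + 2*l - 3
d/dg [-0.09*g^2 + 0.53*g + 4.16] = 0.53 - 0.18*g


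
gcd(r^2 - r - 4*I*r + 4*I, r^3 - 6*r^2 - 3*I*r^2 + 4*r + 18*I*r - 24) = r - 4*I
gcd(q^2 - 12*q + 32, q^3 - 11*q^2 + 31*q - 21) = 1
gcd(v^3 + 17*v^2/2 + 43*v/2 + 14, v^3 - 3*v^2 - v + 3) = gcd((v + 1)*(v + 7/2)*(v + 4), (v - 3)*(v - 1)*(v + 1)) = v + 1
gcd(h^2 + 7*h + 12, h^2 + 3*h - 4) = h + 4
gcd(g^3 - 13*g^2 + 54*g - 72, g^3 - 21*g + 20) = g - 4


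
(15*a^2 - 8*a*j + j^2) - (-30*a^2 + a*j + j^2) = 45*a^2 - 9*a*j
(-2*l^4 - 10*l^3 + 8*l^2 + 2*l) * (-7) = 14*l^4 + 70*l^3 - 56*l^2 - 14*l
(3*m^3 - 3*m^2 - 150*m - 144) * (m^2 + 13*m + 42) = 3*m^5 + 36*m^4 - 63*m^3 - 2220*m^2 - 8172*m - 6048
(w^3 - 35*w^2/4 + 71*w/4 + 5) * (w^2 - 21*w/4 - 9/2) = w^5 - 14*w^4 + 947*w^3/16 - 781*w^2/16 - 849*w/8 - 45/2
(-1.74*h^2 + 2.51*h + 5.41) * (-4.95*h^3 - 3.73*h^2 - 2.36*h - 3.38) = 8.613*h^5 - 5.9343*h^4 - 32.0354*h^3 - 20.2217*h^2 - 21.2514*h - 18.2858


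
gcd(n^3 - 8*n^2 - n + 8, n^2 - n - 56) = n - 8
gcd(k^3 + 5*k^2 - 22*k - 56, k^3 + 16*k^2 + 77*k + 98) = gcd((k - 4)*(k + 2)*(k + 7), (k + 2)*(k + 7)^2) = k^2 + 9*k + 14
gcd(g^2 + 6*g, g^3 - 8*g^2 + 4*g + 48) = 1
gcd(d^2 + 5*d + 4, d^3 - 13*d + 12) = d + 4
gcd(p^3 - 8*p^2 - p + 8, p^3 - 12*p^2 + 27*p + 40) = p^2 - 7*p - 8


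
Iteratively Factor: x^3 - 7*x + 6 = (x - 2)*(x^2 + 2*x - 3) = (x - 2)*(x - 1)*(x + 3)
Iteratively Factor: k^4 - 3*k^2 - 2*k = (k + 1)*(k^3 - k^2 - 2*k) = k*(k + 1)*(k^2 - k - 2) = k*(k - 2)*(k + 1)*(k + 1)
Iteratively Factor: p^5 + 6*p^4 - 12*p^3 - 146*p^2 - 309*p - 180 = (p - 5)*(p^4 + 11*p^3 + 43*p^2 + 69*p + 36) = (p - 5)*(p + 1)*(p^3 + 10*p^2 + 33*p + 36) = (p - 5)*(p + 1)*(p + 3)*(p^2 + 7*p + 12) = (p - 5)*(p + 1)*(p + 3)^2*(p + 4)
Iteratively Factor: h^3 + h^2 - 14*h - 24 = (h + 2)*(h^2 - h - 12) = (h - 4)*(h + 2)*(h + 3)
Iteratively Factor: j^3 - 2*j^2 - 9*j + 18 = (j - 3)*(j^2 + j - 6) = (j - 3)*(j + 3)*(j - 2)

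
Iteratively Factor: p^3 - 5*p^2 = (p)*(p^2 - 5*p) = p^2*(p - 5)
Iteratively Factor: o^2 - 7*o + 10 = (o - 5)*(o - 2)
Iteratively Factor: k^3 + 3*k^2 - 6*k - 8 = (k + 1)*(k^2 + 2*k - 8) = (k - 2)*(k + 1)*(k + 4)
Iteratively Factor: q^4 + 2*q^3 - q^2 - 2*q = (q + 1)*(q^3 + q^2 - 2*q) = (q - 1)*(q + 1)*(q^2 + 2*q) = q*(q - 1)*(q + 1)*(q + 2)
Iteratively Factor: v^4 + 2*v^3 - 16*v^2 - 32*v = (v + 2)*(v^3 - 16*v) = (v - 4)*(v + 2)*(v^2 + 4*v) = (v - 4)*(v + 2)*(v + 4)*(v)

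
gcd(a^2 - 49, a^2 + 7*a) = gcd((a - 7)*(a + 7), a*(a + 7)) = a + 7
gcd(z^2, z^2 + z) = z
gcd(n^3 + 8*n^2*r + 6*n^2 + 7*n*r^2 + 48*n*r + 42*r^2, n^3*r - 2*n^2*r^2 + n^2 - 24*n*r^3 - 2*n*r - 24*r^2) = 1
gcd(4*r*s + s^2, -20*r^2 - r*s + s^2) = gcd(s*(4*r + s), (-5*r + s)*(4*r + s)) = 4*r + s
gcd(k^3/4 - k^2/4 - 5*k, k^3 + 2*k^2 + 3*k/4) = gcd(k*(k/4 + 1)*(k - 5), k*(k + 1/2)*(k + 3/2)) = k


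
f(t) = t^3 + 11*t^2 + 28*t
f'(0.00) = 28.00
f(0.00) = 0.00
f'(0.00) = 28.00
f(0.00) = 0.00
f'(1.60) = 70.88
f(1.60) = 77.06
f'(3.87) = 158.07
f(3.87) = 331.07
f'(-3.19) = -11.65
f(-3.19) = -9.84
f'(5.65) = 248.07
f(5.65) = 689.71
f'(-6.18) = 6.62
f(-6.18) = 11.05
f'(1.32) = 62.27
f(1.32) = 58.43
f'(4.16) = 171.44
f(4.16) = 378.83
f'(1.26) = 60.48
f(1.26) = 54.74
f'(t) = 3*t^2 + 22*t + 28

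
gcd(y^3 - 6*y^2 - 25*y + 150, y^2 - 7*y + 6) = y - 6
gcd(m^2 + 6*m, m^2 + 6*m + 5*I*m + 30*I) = m + 6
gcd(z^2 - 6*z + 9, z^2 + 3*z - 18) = z - 3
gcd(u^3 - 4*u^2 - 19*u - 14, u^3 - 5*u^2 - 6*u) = u + 1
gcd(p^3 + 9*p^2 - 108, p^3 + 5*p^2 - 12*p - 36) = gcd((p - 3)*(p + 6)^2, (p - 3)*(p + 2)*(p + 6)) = p^2 + 3*p - 18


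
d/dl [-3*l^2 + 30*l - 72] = 30 - 6*l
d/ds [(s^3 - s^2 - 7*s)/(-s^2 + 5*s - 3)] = (-s^4 + 10*s^3 - 21*s^2 + 6*s + 21)/(s^4 - 10*s^3 + 31*s^2 - 30*s + 9)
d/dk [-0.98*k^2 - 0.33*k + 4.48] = -1.96*k - 0.33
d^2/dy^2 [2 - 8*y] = 0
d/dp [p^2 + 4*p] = 2*p + 4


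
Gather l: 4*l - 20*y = 4*l - 20*y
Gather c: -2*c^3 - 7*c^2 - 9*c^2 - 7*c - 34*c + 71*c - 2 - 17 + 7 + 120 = -2*c^3 - 16*c^2 + 30*c + 108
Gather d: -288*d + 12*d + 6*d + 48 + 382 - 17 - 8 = 405 - 270*d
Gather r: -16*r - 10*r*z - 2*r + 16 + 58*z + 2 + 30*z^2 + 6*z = r*(-10*z - 18) + 30*z^2 + 64*z + 18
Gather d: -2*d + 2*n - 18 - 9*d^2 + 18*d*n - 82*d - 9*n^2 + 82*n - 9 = -9*d^2 + d*(18*n - 84) - 9*n^2 + 84*n - 27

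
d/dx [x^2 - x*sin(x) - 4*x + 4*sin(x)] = -x*cos(x) + 2*x - sin(x) + 4*cos(x) - 4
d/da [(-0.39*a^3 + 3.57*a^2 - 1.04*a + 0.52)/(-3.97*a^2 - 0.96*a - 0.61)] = (1.5483*a^4 + 0.748799999999999*a^3 - 6.8423*a^2 - 0.226599999999999*a + 1.1336)/(15.7609*a^4 + 7.6224*a^3 + 5.765*a^2 + 1.1712*a + 0.3721)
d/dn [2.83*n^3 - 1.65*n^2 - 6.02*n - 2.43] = 8.49*n^2 - 3.3*n - 6.02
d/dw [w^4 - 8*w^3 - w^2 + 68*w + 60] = 4*w^3 - 24*w^2 - 2*w + 68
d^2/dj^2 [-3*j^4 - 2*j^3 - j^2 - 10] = -36*j^2 - 12*j - 2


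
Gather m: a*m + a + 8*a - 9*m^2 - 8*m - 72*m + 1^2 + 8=9*a - 9*m^2 + m*(a - 80) + 9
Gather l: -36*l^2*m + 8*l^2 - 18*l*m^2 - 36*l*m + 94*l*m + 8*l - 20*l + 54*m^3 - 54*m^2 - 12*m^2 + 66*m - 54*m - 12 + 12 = l^2*(8 - 36*m) + l*(-18*m^2 + 58*m - 12) + 54*m^3 - 66*m^2 + 12*m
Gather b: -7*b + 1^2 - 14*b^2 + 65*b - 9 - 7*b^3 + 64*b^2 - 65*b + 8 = -7*b^3 + 50*b^2 - 7*b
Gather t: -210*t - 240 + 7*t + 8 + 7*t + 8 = -196*t - 224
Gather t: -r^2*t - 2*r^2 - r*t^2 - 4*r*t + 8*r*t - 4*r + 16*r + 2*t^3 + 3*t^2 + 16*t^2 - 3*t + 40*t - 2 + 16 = -2*r^2 + 12*r + 2*t^3 + t^2*(19 - r) + t*(-r^2 + 4*r + 37) + 14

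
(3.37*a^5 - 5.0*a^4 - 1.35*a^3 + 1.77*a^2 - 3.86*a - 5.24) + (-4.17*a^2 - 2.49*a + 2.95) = 3.37*a^5 - 5.0*a^4 - 1.35*a^3 - 2.4*a^2 - 6.35*a - 2.29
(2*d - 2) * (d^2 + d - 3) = 2*d^3 - 8*d + 6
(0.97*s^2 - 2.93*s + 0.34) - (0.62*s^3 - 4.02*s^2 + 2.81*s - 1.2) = -0.62*s^3 + 4.99*s^2 - 5.74*s + 1.54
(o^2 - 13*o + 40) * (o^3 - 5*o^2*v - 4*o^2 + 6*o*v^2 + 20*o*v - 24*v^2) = o^5 - 5*o^4*v - 17*o^4 + 6*o^3*v^2 + 85*o^3*v + 92*o^3 - 102*o^2*v^2 - 460*o^2*v - 160*o^2 + 552*o*v^2 + 800*o*v - 960*v^2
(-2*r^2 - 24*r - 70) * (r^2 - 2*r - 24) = -2*r^4 - 20*r^3 + 26*r^2 + 716*r + 1680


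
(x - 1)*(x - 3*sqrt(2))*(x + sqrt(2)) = x^3 - 2*sqrt(2)*x^2 - x^2 - 6*x + 2*sqrt(2)*x + 6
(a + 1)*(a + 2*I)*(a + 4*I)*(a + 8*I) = a^4 + a^3 + 14*I*a^3 - 56*a^2 + 14*I*a^2 - 56*a - 64*I*a - 64*I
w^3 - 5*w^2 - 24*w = w*(w - 8)*(w + 3)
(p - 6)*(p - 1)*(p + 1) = p^3 - 6*p^2 - p + 6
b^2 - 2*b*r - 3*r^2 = (b - 3*r)*(b + r)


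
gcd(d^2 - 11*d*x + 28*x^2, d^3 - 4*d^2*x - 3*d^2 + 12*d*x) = -d + 4*x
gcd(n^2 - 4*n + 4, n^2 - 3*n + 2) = n - 2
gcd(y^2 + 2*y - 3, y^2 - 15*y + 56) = 1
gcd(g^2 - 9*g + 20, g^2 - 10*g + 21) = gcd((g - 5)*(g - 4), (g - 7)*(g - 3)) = 1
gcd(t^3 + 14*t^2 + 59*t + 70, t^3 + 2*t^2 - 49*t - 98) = t^2 + 9*t + 14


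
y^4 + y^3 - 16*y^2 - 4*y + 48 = (y - 3)*(y - 2)*(y + 2)*(y + 4)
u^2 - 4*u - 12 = (u - 6)*(u + 2)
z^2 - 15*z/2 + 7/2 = (z - 7)*(z - 1/2)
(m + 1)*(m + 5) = m^2 + 6*m + 5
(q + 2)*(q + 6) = q^2 + 8*q + 12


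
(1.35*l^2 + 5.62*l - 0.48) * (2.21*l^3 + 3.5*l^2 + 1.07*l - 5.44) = 2.9835*l^5 + 17.1452*l^4 + 20.0537*l^3 - 3.0106*l^2 - 31.0864*l + 2.6112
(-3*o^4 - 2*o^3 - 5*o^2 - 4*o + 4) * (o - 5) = -3*o^5 + 13*o^4 + 5*o^3 + 21*o^2 + 24*o - 20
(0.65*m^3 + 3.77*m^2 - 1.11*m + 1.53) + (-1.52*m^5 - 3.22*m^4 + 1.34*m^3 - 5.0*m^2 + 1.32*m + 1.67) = -1.52*m^5 - 3.22*m^4 + 1.99*m^3 - 1.23*m^2 + 0.21*m + 3.2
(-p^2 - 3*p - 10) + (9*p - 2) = -p^2 + 6*p - 12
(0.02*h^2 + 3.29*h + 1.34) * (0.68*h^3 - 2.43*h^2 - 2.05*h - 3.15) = 0.0136*h^5 + 2.1886*h^4 - 7.1245*h^3 - 10.0637*h^2 - 13.1105*h - 4.221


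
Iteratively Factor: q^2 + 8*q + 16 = (q + 4)*(q + 4)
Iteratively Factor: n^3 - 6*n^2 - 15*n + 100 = (n + 4)*(n^2 - 10*n + 25) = (n - 5)*(n + 4)*(n - 5)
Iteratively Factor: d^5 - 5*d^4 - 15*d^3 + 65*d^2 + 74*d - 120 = (d + 2)*(d^4 - 7*d^3 - d^2 + 67*d - 60) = (d - 1)*(d + 2)*(d^3 - 6*d^2 - 7*d + 60) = (d - 5)*(d - 1)*(d + 2)*(d^2 - d - 12) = (d - 5)*(d - 1)*(d + 2)*(d + 3)*(d - 4)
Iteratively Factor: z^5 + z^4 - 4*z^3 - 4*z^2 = (z)*(z^4 + z^3 - 4*z^2 - 4*z) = z*(z - 2)*(z^3 + 3*z^2 + 2*z) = z^2*(z - 2)*(z^2 + 3*z + 2) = z^2*(z - 2)*(z + 2)*(z + 1)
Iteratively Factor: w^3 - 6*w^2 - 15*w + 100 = (w + 4)*(w^2 - 10*w + 25) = (w - 5)*(w + 4)*(w - 5)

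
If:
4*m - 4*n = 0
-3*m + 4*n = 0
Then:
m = 0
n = 0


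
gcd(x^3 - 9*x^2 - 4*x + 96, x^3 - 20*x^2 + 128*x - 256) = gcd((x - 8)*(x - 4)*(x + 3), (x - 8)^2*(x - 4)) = x^2 - 12*x + 32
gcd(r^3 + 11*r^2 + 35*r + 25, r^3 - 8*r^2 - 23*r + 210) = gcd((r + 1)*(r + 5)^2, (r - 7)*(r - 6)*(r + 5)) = r + 5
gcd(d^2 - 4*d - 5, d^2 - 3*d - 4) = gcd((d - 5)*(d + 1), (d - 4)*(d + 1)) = d + 1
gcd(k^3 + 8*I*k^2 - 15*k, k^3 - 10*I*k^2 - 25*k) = k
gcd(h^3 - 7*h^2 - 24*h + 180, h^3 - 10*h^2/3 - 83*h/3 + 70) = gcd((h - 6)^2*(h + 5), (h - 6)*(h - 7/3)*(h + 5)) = h^2 - h - 30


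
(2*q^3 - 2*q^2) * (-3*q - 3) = -6*q^4 + 6*q^2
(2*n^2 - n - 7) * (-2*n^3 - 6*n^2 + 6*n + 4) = -4*n^5 - 10*n^4 + 32*n^3 + 44*n^2 - 46*n - 28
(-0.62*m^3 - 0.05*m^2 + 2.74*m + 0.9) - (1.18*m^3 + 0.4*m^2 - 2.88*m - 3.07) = -1.8*m^3 - 0.45*m^2 + 5.62*m + 3.97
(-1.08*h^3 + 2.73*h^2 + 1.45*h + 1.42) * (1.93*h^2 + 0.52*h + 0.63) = -2.0844*h^5 + 4.7073*h^4 + 3.5377*h^3 + 5.2145*h^2 + 1.6519*h + 0.8946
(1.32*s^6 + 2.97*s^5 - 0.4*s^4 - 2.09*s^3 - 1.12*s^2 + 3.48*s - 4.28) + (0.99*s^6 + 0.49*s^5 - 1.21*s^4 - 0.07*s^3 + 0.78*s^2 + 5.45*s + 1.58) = 2.31*s^6 + 3.46*s^5 - 1.61*s^4 - 2.16*s^3 - 0.34*s^2 + 8.93*s - 2.7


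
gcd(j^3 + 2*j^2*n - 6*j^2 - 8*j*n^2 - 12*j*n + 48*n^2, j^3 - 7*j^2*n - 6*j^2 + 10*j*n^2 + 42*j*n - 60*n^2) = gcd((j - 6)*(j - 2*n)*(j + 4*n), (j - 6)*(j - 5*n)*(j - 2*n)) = j^2 - 2*j*n - 6*j + 12*n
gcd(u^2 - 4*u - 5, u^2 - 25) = u - 5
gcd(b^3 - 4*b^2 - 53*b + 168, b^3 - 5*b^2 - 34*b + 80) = b - 8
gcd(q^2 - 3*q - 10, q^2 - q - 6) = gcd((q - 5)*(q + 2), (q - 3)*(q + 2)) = q + 2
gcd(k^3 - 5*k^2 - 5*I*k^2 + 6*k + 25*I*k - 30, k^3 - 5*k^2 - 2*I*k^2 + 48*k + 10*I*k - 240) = k - 5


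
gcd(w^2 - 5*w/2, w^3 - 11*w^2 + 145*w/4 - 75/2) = w - 5/2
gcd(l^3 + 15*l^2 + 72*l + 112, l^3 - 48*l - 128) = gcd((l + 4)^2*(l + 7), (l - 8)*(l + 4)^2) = l^2 + 8*l + 16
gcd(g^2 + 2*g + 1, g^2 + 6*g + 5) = g + 1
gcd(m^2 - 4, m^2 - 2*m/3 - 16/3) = m + 2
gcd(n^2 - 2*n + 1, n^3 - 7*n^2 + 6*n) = n - 1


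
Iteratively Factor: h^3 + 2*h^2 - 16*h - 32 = (h + 2)*(h^2 - 16) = (h - 4)*(h + 2)*(h + 4)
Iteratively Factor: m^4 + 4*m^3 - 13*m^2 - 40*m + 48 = (m - 3)*(m^3 + 7*m^2 + 8*m - 16) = (m - 3)*(m + 4)*(m^2 + 3*m - 4) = (m - 3)*(m - 1)*(m + 4)*(m + 4)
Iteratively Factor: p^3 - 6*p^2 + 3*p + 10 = (p - 2)*(p^2 - 4*p - 5) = (p - 5)*(p - 2)*(p + 1)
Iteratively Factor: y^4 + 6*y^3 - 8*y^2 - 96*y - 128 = (y + 2)*(y^3 + 4*y^2 - 16*y - 64) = (y - 4)*(y + 2)*(y^2 + 8*y + 16) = (y - 4)*(y + 2)*(y + 4)*(y + 4)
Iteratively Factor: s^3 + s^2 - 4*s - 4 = (s + 1)*(s^2 - 4) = (s - 2)*(s + 1)*(s + 2)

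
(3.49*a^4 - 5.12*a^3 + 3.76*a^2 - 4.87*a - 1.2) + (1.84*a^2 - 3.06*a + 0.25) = 3.49*a^4 - 5.12*a^3 + 5.6*a^2 - 7.93*a - 0.95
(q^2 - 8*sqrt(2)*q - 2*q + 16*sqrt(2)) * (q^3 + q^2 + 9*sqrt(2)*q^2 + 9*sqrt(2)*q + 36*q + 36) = q^5 - q^4 + sqrt(2)*q^4 - 110*q^3 - sqrt(2)*q^3 - 290*sqrt(2)*q^2 + 108*q^2 + 216*q + 288*sqrt(2)*q + 576*sqrt(2)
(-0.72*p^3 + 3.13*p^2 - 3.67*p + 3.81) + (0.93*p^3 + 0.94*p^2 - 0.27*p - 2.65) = 0.21*p^3 + 4.07*p^2 - 3.94*p + 1.16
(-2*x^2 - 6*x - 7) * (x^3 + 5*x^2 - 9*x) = -2*x^5 - 16*x^4 - 19*x^3 + 19*x^2 + 63*x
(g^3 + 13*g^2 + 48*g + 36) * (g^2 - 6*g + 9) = g^5 + 7*g^4 - 21*g^3 - 135*g^2 + 216*g + 324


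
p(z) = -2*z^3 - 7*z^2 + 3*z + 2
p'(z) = -6*z^2 - 14*z + 3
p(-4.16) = 12.36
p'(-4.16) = -42.59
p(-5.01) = 62.77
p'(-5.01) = -77.46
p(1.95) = -33.60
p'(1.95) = -47.12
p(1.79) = -26.53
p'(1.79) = -41.28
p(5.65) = -565.23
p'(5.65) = -267.64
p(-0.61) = -1.98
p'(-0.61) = 9.31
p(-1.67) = -13.22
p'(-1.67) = 9.65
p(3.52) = -161.40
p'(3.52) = -120.62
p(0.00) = 2.00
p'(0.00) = 3.00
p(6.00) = -664.00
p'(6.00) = -297.00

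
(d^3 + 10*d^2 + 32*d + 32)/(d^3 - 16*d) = (d^2 + 6*d + 8)/(d*(d - 4))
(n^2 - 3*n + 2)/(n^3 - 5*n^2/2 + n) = 2*(n - 1)/(n*(2*n - 1))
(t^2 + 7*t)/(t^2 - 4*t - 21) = t*(t + 7)/(t^2 - 4*t - 21)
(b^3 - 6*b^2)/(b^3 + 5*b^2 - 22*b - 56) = b^2*(b - 6)/(b^3 + 5*b^2 - 22*b - 56)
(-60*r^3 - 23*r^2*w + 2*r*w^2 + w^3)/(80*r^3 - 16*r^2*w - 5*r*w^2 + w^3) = (-3*r - w)/(4*r - w)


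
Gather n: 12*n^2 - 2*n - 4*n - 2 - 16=12*n^2 - 6*n - 18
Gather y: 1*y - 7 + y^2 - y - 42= y^2 - 49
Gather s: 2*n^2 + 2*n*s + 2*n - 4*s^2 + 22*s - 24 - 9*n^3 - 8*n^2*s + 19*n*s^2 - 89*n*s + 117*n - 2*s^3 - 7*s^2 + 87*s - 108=-9*n^3 + 2*n^2 + 119*n - 2*s^3 + s^2*(19*n - 11) + s*(-8*n^2 - 87*n + 109) - 132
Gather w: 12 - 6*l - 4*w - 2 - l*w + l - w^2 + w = -5*l - w^2 + w*(-l - 3) + 10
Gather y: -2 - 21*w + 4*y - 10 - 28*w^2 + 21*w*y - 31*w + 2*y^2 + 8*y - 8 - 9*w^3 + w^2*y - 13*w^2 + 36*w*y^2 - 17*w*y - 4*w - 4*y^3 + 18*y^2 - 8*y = -9*w^3 - 41*w^2 - 56*w - 4*y^3 + y^2*(36*w + 20) + y*(w^2 + 4*w + 4) - 20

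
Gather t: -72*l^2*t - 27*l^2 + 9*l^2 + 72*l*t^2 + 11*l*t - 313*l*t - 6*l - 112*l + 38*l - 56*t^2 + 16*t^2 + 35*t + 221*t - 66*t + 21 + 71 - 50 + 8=-18*l^2 - 80*l + t^2*(72*l - 40) + t*(-72*l^2 - 302*l + 190) + 50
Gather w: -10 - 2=-12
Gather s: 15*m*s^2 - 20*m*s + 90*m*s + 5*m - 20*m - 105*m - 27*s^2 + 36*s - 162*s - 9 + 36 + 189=-120*m + s^2*(15*m - 27) + s*(70*m - 126) + 216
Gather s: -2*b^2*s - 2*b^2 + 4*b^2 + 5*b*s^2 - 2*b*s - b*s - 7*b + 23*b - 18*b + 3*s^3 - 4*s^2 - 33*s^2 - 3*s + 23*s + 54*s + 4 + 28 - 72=2*b^2 - 2*b + 3*s^3 + s^2*(5*b - 37) + s*(-2*b^2 - 3*b + 74) - 40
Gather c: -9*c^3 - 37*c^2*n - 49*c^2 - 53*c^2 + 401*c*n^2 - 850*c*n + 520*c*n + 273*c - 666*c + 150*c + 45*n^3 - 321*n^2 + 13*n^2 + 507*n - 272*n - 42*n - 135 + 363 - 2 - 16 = -9*c^3 + c^2*(-37*n - 102) + c*(401*n^2 - 330*n - 243) + 45*n^3 - 308*n^2 + 193*n + 210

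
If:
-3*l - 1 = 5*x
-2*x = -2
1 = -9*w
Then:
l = -2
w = -1/9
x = 1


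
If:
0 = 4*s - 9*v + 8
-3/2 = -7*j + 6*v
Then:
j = 6*v/7 + 3/14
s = 9*v/4 - 2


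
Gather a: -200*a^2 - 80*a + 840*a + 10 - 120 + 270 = -200*a^2 + 760*a + 160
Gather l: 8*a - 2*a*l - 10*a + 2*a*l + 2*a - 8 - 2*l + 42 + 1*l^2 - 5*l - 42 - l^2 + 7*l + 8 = 0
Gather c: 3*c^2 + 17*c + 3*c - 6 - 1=3*c^2 + 20*c - 7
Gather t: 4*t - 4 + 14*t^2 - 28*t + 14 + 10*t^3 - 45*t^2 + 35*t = 10*t^3 - 31*t^2 + 11*t + 10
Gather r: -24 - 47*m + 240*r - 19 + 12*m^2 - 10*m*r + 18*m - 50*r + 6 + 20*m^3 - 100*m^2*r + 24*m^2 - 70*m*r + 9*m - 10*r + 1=20*m^3 + 36*m^2 - 20*m + r*(-100*m^2 - 80*m + 180) - 36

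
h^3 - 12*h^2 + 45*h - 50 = (h - 5)^2*(h - 2)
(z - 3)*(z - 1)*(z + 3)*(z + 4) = z^4 + 3*z^3 - 13*z^2 - 27*z + 36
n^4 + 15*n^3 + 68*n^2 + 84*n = n*(n + 2)*(n + 6)*(n + 7)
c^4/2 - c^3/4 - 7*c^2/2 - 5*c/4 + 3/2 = (c/2 + 1)*(c - 3)*(c - 1/2)*(c + 1)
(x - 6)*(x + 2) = x^2 - 4*x - 12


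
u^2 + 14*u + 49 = (u + 7)^2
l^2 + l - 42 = (l - 6)*(l + 7)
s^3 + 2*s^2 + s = s*(s + 1)^2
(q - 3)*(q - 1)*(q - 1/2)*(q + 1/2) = q^4 - 4*q^3 + 11*q^2/4 + q - 3/4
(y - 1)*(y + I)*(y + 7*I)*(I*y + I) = I*y^4 - 8*y^3 - 8*I*y^2 + 8*y + 7*I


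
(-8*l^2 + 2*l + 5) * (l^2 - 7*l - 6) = -8*l^4 + 58*l^3 + 39*l^2 - 47*l - 30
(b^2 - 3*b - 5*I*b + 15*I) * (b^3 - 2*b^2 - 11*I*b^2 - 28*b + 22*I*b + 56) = b^5 - 5*b^4 - 16*I*b^4 - 77*b^3 + 80*I*b^3 + 415*b^2 + 44*I*b^2 - 498*b - 700*I*b + 840*I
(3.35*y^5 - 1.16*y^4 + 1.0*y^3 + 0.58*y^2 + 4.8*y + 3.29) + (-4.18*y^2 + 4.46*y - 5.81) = 3.35*y^5 - 1.16*y^4 + 1.0*y^3 - 3.6*y^2 + 9.26*y - 2.52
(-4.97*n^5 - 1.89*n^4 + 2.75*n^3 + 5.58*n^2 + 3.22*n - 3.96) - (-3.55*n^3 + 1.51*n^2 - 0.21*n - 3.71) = -4.97*n^5 - 1.89*n^4 + 6.3*n^3 + 4.07*n^2 + 3.43*n - 0.25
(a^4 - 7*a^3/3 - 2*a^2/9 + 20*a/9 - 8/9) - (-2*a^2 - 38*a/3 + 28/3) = a^4 - 7*a^3/3 + 16*a^2/9 + 134*a/9 - 92/9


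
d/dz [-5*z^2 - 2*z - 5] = -10*z - 2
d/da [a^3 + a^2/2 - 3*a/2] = 3*a^2 + a - 3/2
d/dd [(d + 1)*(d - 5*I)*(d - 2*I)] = 3*d^2 + d*(2 - 14*I) - 10 - 7*I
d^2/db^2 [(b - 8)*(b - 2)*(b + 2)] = 6*b - 16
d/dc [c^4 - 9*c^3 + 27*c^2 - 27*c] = 4*c^3 - 27*c^2 + 54*c - 27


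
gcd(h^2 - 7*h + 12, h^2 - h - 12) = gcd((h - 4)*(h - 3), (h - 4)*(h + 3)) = h - 4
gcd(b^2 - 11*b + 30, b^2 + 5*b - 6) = 1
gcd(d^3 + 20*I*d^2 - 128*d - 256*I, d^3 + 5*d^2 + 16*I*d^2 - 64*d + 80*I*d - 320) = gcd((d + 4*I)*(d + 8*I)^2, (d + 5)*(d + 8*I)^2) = d^2 + 16*I*d - 64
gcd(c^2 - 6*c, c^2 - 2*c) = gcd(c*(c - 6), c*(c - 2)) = c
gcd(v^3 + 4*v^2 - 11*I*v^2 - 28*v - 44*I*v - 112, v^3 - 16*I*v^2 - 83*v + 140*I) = v^2 - 11*I*v - 28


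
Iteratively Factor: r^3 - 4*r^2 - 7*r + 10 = (r - 1)*(r^2 - 3*r - 10) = (r - 5)*(r - 1)*(r + 2)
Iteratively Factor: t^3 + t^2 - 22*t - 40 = (t + 2)*(t^2 - t - 20) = (t + 2)*(t + 4)*(t - 5)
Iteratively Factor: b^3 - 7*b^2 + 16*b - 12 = (b - 2)*(b^2 - 5*b + 6) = (b - 2)^2*(b - 3)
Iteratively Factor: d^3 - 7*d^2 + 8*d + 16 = (d - 4)*(d^2 - 3*d - 4) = (d - 4)*(d + 1)*(d - 4)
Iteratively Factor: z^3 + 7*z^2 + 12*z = (z + 4)*(z^2 + 3*z) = (z + 3)*(z + 4)*(z)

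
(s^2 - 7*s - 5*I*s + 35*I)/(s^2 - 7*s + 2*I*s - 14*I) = (s - 5*I)/(s + 2*I)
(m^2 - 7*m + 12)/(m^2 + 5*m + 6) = (m^2 - 7*m + 12)/(m^2 + 5*m + 6)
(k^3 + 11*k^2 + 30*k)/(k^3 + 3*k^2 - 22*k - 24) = k*(k + 5)/(k^2 - 3*k - 4)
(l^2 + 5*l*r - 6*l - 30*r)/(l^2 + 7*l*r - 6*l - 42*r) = (l + 5*r)/(l + 7*r)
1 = 1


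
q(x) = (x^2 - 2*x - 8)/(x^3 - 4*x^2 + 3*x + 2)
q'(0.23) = 1.17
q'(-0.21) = 23.81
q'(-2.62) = 0.07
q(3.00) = -2.50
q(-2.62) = -0.08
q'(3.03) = 8.30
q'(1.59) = -38.54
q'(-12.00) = 0.00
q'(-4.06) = 0.00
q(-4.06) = -0.12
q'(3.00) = 9.50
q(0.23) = -3.38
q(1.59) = -12.77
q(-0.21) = -6.36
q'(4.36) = 0.19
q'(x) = (2*x - 2)/(x^3 - 4*x^2 + 3*x + 2) + (-3*x^2 + 8*x - 3)*(x^2 - 2*x - 8)/(x^3 - 4*x^2 + 3*x + 2)^2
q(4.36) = 0.10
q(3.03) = -2.23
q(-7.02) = -0.10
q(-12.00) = -0.07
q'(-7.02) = -0.01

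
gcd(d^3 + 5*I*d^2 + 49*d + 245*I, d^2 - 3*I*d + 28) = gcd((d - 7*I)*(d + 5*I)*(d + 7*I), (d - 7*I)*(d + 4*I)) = d - 7*I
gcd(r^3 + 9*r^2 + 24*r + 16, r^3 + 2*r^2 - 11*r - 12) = r^2 + 5*r + 4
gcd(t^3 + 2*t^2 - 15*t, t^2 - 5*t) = t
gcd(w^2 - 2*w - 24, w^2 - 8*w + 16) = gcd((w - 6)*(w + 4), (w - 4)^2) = 1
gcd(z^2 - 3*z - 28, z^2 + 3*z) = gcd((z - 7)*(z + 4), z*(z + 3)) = 1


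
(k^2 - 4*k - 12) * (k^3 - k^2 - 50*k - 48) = k^5 - 5*k^4 - 58*k^3 + 164*k^2 + 792*k + 576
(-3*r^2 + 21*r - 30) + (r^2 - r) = -2*r^2 + 20*r - 30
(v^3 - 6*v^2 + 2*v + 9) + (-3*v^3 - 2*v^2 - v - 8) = -2*v^3 - 8*v^2 + v + 1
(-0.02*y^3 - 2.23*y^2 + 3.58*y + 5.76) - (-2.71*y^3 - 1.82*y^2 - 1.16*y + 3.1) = 2.69*y^3 - 0.41*y^2 + 4.74*y + 2.66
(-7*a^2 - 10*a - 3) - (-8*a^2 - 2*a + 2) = a^2 - 8*a - 5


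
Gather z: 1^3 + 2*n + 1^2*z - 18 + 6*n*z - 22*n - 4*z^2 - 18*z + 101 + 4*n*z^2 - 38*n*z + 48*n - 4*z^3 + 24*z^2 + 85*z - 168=28*n - 4*z^3 + z^2*(4*n + 20) + z*(68 - 32*n) - 84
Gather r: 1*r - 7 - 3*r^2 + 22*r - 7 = -3*r^2 + 23*r - 14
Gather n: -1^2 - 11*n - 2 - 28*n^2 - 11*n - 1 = -28*n^2 - 22*n - 4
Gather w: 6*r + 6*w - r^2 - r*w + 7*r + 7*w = -r^2 + 13*r + w*(13 - r)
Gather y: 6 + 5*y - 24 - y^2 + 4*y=-y^2 + 9*y - 18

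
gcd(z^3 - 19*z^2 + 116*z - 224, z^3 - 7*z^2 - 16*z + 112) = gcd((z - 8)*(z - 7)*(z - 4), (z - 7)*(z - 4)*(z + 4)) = z^2 - 11*z + 28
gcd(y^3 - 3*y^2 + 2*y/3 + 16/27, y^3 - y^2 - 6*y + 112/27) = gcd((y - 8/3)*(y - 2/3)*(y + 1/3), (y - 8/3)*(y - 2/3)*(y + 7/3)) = y^2 - 10*y/3 + 16/9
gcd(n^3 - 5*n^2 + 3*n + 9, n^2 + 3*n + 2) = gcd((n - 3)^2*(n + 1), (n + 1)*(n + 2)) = n + 1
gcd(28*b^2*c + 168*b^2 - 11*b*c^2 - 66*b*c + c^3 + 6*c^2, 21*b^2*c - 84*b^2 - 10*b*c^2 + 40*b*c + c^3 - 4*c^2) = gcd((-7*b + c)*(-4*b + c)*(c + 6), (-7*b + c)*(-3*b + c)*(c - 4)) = 7*b - c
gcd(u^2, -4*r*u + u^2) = u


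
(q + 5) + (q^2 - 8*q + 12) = q^2 - 7*q + 17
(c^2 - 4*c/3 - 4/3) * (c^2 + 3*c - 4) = c^4 + 5*c^3/3 - 28*c^2/3 + 4*c/3 + 16/3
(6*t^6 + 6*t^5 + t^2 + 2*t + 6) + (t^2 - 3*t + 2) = 6*t^6 + 6*t^5 + 2*t^2 - t + 8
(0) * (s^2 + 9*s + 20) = 0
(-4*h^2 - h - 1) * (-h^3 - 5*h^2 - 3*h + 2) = 4*h^5 + 21*h^4 + 18*h^3 + h - 2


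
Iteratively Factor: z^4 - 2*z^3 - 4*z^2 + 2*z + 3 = (z - 1)*(z^3 - z^2 - 5*z - 3) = (z - 1)*(z + 1)*(z^2 - 2*z - 3) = (z - 1)*(z + 1)^2*(z - 3)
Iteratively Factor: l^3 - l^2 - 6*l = (l + 2)*(l^2 - 3*l) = l*(l + 2)*(l - 3)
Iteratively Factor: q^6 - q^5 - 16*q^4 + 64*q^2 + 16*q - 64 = (q - 4)*(q^5 + 3*q^4 - 4*q^3 - 16*q^2 + 16) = (q - 4)*(q + 2)*(q^4 + q^3 - 6*q^2 - 4*q + 8) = (q - 4)*(q - 1)*(q + 2)*(q^3 + 2*q^2 - 4*q - 8) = (q - 4)*(q - 1)*(q + 2)^2*(q^2 - 4) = (q - 4)*(q - 1)*(q + 2)^3*(q - 2)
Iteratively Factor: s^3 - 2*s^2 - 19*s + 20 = (s - 5)*(s^2 + 3*s - 4) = (s - 5)*(s - 1)*(s + 4)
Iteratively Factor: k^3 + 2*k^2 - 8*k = (k - 2)*(k^2 + 4*k) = (k - 2)*(k + 4)*(k)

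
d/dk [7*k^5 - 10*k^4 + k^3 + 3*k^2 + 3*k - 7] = 35*k^4 - 40*k^3 + 3*k^2 + 6*k + 3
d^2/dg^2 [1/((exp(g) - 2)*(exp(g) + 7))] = (4*exp(3*g) + 15*exp(2*g) + 81*exp(g) + 70)*exp(g)/(exp(6*g) + 15*exp(5*g) + 33*exp(4*g) - 295*exp(3*g) - 462*exp(2*g) + 2940*exp(g) - 2744)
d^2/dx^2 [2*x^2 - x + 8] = 4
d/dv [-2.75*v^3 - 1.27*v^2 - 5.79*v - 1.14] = -8.25*v^2 - 2.54*v - 5.79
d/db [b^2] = 2*b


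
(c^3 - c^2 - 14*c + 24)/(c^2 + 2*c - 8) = c - 3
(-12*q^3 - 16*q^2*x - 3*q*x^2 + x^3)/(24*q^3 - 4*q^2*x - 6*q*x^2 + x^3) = (q + x)/(-2*q + x)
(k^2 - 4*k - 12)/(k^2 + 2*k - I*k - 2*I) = (k - 6)/(k - I)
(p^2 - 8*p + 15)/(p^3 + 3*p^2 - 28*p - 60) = (p - 3)/(p^2 + 8*p + 12)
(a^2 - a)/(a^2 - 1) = a/(a + 1)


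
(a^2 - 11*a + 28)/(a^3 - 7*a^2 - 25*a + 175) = (a - 4)/(a^2 - 25)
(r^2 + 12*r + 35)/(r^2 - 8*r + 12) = (r^2 + 12*r + 35)/(r^2 - 8*r + 12)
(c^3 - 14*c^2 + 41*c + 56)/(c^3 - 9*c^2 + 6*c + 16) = (c - 7)/(c - 2)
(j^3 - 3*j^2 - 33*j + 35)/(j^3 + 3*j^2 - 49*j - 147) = (j^2 + 4*j - 5)/(j^2 + 10*j + 21)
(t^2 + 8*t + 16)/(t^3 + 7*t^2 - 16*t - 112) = (t + 4)/(t^2 + 3*t - 28)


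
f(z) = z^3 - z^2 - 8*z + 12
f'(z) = 3*z^2 - 2*z - 8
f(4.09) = 30.97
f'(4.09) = 34.00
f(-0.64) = 16.45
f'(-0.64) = -5.49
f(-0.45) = 15.31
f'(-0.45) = -6.49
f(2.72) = 2.97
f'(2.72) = 8.76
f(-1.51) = 18.36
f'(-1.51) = 1.86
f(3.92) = 25.51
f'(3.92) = 30.26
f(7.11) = 263.99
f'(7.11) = 129.44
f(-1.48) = 18.41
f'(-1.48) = 1.53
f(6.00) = 144.00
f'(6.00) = 88.00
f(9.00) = 588.00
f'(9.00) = 217.00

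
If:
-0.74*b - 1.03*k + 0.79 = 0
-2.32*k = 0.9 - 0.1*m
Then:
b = 1.60752562907735 - 0.059995340167754*m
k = 0.0431034482758621*m - 0.387931034482759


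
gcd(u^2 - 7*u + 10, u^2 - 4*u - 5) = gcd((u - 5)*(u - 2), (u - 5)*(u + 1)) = u - 5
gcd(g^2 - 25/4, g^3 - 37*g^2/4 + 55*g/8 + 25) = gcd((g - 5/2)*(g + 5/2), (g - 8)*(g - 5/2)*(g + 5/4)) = g - 5/2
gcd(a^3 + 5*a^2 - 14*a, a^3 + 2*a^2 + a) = a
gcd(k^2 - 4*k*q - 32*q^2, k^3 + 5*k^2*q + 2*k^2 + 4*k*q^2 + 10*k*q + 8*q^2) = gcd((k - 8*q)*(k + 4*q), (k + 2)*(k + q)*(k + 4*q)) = k + 4*q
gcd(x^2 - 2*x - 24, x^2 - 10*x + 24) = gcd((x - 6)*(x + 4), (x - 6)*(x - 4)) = x - 6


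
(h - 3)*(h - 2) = h^2 - 5*h + 6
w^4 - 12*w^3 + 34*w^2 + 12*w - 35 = (w - 7)*(w - 5)*(w - 1)*(w + 1)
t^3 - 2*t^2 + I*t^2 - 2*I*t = t*(t - 2)*(t + I)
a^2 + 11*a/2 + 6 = (a + 3/2)*(a + 4)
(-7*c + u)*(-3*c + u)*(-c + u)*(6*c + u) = -126*c^4 + 165*c^3*u - 35*c^2*u^2 - 5*c*u^3 + u^4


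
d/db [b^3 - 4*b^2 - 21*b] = 3*b^2 - 8*b - 21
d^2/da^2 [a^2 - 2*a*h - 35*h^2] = 2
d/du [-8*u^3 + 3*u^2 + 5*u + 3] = -24*u^2 + 6*u + 5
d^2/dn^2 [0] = 0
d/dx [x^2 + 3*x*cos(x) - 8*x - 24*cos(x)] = -3*x*sin(x) + 2*x + 24*sin(x) + 3*cos(x) - 8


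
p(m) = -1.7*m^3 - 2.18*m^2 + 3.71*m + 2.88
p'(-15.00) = -1078.39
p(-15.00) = 5194.23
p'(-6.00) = -153.73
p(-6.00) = 269.34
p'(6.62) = -248.66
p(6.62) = -561.30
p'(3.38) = -69.29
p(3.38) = -75.13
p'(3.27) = -65.08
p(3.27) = -67.74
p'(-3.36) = -39.22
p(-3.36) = 30.29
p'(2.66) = -43.97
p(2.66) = -34.67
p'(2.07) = -27.17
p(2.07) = -13.86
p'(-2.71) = -21.93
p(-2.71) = 10.65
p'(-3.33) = -38.32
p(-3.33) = 29.13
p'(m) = -5.1*m^2 - 4.36*m + 3.71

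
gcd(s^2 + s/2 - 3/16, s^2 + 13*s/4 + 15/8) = s + 3/4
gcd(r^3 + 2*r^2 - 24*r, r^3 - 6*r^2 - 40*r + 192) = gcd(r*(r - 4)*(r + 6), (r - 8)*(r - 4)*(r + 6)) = r^2 + 2*r - 24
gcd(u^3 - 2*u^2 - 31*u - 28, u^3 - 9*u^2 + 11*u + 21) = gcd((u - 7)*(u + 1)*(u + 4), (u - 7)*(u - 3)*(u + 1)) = u^2 - 6*u - 7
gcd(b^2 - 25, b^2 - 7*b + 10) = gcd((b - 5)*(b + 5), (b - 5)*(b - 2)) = b - 5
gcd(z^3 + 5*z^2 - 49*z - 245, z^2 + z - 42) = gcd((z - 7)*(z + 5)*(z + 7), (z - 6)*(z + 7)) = z + 7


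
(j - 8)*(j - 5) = j^2 - 13*j + 40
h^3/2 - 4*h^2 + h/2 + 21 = (h/2 + 1)*(h - 7)*(h - 3)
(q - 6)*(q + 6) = q^2 - 36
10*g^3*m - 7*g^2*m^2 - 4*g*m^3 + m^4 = m*(-5*g + m)*(-g + m)*(2*g + m)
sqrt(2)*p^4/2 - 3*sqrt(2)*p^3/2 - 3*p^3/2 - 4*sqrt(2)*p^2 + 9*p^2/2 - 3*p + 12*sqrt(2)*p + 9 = (p - 3)*(p - 3*sqrt(2))*(p + sqrt(2)/2)*(sqrt(2)*p/2 + 1)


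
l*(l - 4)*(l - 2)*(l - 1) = l^4 - 7*l^3 + 14*l^2 - 8*l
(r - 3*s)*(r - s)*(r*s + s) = r^3*s - 4*r^2*s^2 + r^2*s + 3*r*s^3 - 4*r*s^2 + 3*s^3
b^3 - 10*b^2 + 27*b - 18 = (b - 6)*(b - 3)*(b - 1)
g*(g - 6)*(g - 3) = g^3 - 9*g^2 + 18*g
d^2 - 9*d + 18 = (d - 6)*(d - 3)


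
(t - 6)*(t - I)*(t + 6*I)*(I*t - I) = I*t^4 - 5*t^3 - 7*I*t^3 + 35*t^2 + 12*I*t^2 - 30*t - 42*I*t + 36*I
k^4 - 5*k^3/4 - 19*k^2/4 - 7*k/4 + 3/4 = (k - 3)*(k - 1/4)*(k + 1)^2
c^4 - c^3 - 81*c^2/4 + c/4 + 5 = (c - 5)*(c - 1/2)*(c + 1/2)*(c + 4)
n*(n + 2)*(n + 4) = n^3 + 6*n^2 + 8*n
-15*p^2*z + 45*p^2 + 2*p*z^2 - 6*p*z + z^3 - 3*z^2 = (-3*p + z)*(5*p + z)*(z - 3)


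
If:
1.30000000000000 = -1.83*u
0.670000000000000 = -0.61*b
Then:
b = -1.10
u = -0.71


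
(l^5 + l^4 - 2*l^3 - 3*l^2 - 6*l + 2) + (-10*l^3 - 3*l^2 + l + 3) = l^5 + l^4 - 12*l^3 - 6*l^2 - 5*l + 5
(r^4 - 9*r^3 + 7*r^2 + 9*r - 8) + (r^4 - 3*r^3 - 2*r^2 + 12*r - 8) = 2*r^4 - 12*r^3 + 5*r^2 + 21*r - 16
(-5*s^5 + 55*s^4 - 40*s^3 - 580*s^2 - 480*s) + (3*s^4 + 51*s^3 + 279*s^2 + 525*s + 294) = -5*s^5 + 58*s^4 + 11*s^3 - 301*s^2 + 45*s + 294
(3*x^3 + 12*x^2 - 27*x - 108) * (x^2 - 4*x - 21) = 3*x^5 - 138*x^3 - 252*x^2 + 999*x + 2268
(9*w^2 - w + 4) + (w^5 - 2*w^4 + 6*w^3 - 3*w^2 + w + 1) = w^5 - 2*w^4 + 6*w^3 + 6*w^2 + 5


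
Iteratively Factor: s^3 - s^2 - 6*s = (s + 2)*(s^2 - 3*s) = s*(s + 2)*(s - 3)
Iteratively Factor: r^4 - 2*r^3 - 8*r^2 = (r)*(r^3 - 2*r^2 - 8*r) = r*(r - 4)*(r^2 + 2*r) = r*(r - 4)*(r + 2)*(r)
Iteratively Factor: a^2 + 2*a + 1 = (a + 1)*(a + 1)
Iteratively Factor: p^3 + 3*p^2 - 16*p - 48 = (p + 3)*(p^2 - 16) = (p + 3)*(p + 4)*(p - 4)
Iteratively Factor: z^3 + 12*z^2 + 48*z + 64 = (z + 4)*(z^2 + 8*z + 16) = (z + 4)^2*(z + 4)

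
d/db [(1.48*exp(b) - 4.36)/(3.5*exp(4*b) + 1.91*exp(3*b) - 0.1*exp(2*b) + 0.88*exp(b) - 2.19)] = (-15.54*exp(4*b) + 55.3864*exp(3*b) + 25.1308*exp(2*b) - 0.872*exp(b) + 0.5956)*exp(b)/(12.25*exp(8*b) + 13.37*exp(7*b) + 2.9481*exp(6*b) + 5.778*exp(5*b) - 11.9584*exp(4*b) - 8.5418*exp(3*b) + 1.2124*exp(2*b) - 3.8544*exp(b) + 4.7961)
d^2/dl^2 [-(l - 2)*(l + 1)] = -2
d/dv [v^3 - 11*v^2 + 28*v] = 3*v^2 - 22*v + 28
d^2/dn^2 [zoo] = 0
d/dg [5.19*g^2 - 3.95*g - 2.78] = 10.38*g - 3.95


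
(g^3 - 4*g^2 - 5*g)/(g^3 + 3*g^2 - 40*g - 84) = g*(g^2 - 4*g - 5)/(g^3 + 3*g^2 - 40*g - 84)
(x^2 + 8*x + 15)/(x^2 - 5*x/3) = 3*(x^2 + 8*x + 15)/(x*(3*x - 5))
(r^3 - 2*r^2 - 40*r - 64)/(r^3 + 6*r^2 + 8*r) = (r - 8)/r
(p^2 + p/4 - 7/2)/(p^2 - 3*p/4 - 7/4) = (p + 2)/(p + 1)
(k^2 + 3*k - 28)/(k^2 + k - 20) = (k + 7)/(k + 5)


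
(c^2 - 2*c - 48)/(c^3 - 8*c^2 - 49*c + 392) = (c + 6)/(c^2 - 49)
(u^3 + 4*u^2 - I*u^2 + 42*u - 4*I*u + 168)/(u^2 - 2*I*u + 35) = (u^2 + u*(4 + 6*I) + 24*I)/(u + 5*I)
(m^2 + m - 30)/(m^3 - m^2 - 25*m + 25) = (m + 6)/(m^2 + 4*m - 5)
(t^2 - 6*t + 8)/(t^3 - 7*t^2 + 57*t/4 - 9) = 4*(t - 2)/(4*t^2 - 12*t + 9)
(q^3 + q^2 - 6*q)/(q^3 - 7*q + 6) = q/(q - 1)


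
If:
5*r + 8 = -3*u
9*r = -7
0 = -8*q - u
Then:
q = 37/216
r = -7/9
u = -37/27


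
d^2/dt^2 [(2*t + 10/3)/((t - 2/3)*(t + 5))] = 4*(27*t^3 + 135*t^2 + 855*t + 1385)/(27*t^6 + 351*t^5 + 1251*t^4 - 143*t^3 - 4170*t^2 + 3900*t - 1000)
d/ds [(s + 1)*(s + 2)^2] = (s + 2)*(3*s + 4)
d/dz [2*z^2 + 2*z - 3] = 4*z + 2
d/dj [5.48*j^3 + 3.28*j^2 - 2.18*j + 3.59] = 16.44*j^2 + 6.56*j - 2.18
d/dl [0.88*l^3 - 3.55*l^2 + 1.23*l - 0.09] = 2.64*l^2 - 7.1*l + 1.23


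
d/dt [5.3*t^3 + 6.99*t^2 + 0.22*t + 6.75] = 15.9*t^2 + 13.98*t + 0.22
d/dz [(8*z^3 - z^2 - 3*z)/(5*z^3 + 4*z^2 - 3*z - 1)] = (37*z^4 - 18*z^3 - 9*z^2 + 2*z + 3)/(25*z^6 + 40*z^5 - 14*z^4 - 34*z^3 + z^2 + 6*z + 1)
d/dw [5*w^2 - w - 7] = 10*w - 1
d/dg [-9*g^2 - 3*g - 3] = -18*g - 3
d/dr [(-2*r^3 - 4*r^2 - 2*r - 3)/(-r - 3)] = (4*r^3 + 22*r^2 + 24*r + 3)/(r^2 + 6*r + 9)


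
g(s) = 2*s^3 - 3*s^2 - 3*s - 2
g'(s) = 6*s^2 - 6*s - 3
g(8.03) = 816.03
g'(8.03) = 335.71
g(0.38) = -3.46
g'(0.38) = -4.41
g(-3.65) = -128.27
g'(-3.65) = 98.84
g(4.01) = 66.69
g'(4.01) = 69.42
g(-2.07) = -26.38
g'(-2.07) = 35.13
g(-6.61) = -690.86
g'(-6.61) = 298.81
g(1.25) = -6.53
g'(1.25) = -1.12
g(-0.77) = -2.38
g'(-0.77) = 5.18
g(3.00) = 16.00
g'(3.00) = 33.00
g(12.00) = 2986.00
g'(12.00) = 789.00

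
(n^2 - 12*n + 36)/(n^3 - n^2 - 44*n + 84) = (n - 6)/(n^2 + 5*n - 14)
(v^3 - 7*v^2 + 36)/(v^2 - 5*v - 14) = (v^2 - 9*v + 18)/(v - 7)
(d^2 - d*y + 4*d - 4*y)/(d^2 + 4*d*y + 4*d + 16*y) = (d - y)/(d + 4*y)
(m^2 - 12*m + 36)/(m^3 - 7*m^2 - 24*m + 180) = 1/(m + 5)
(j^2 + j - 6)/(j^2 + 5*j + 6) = (j - 2)/(j + 2)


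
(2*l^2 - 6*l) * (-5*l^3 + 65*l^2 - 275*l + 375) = -10*l^5 + 160*l^4 - 940*l^3 + 2400*l^2 - 2250*l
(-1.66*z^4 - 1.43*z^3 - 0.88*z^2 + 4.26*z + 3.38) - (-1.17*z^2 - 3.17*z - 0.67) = -1.66*z^4 - 1.43*z^3 + 0.29*z^2 + 7.43*z + 4.05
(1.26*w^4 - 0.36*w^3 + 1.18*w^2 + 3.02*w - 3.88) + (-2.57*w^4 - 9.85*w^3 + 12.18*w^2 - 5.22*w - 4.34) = -1.31*w^4 - 10.21*w^3 + 13.36*w^2 - 2.2*w - 8.22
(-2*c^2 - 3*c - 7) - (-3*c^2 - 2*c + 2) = c^2 - c - 9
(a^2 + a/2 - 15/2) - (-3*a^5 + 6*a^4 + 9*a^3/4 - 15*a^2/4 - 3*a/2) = 3*a^5 - 6*a^4 - 9*a^3/4 + 19*a^2/4 + 2*a - 15/2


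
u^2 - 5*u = u*(u - 5)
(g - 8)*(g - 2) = g^2 - 10*g + 16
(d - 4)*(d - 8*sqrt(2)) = d^2 - 8*sqrt(2)*d - 4*d + 32*sqrt(2)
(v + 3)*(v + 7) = v^2 + 10*v + 21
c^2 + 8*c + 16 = (c + 4)^2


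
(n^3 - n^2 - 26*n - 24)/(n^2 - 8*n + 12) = (n^2 + 5*n + 4)/(n - 2)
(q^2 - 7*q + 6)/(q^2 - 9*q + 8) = (q - 6)/(q - 8)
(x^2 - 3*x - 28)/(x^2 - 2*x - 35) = (x + 4)/(x + 5)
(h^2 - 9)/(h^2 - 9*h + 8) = (h^2 - 9)/(h^2 - 9*h + 8)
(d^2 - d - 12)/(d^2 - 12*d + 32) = (d + 3)/(d - 8)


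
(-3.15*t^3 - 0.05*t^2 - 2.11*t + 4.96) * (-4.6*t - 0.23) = 14.49*t^4 + 0.9545*t^3 + 9.7175*t^2 - 22.3307*t - 1.1408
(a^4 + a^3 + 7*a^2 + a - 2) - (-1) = a^4 + a^3 + 7*a^2 + a - 1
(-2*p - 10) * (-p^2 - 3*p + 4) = 2*p^3 + 16*p^2 + 22*p - 40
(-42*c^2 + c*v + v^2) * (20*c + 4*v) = -840*c^3 - 148*c^2*v + 24*c*v^2 + 4*v^3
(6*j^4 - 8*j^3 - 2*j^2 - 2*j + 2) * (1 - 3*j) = -18*j^5 + 30*j^4 - 2*j^3 + 4*j^2 - 8*j + 2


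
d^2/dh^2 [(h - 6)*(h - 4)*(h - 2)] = 6*h - 24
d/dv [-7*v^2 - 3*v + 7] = -14*v - 3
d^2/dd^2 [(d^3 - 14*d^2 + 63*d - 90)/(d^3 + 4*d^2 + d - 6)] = 12*(-3*d^6 + 31*d^5 + 49*d^4 - 407*d^3 - 558*d^2 + 324*d - 396)/(d^9 + 12*d^8 + 51*d^7 + 70*d^6 - 93*d^5 - 312*d^4 - 35*d^3 + 414*d^2 + 108*d - 216)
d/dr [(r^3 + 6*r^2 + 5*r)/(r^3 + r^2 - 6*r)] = (-5*r^2 - 22*r - 41)/(r^4 + 2*r^3 - 11*r^2 - 12*r + 36)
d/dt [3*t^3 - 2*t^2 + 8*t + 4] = 9*t^2 - 4*t + 8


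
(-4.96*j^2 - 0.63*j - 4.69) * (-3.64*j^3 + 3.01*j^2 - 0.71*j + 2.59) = 18.0544*j^5 - 12.6364*j^4 + 18.6969*j^3 - 26.516*j^2 + 1.6982*j - 12.1471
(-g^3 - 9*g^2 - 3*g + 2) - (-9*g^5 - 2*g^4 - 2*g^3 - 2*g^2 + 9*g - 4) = 9*g^5 + 2*g^4 + g^3 - 7*g^2 - 12*g + 6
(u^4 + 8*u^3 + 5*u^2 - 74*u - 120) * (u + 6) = u^5 + 14*u^4 + 53*u^3 - 44*u^2 - 564*u - 720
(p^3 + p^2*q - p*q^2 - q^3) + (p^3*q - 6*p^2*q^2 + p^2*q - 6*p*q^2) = p^3*q + p^3 - 6*p^2*q^2 + 2*p^2*q - 7*p*q^2 - q^3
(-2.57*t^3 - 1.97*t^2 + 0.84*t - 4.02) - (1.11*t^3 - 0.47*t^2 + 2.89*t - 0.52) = -3.68*t^3 - 1.5*t^2 - 2.05*t - 3.5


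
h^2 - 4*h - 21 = (h - 7)*(h + 3)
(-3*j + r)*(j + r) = -3*j^2 - 2*j*r + r^2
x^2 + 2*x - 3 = (x - 1)*(x + 3)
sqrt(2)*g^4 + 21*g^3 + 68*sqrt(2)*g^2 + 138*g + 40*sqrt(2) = (g + sqrt(2))*(g + 4*sqrt(2))*(g + 5*sqrt(2))*(sqrt(2)*g + 1)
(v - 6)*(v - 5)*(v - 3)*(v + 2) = v^4 - 12*v^3 + 35*v^2 + 36*v - 180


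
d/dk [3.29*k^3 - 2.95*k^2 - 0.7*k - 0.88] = 9.87*k^2 - 5.9*k - 0.7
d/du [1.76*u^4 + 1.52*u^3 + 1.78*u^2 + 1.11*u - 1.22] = 7.04*u^3 + 4.56*u^2 + 3.56*u + 1.11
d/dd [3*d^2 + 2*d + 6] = 6*d + 2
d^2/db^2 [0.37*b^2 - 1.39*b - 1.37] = 0.740000000000000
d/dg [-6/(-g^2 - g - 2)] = 6*(-2*g - 1)/(g^2 + g + 2)^2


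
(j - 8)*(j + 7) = j^2 - j - 56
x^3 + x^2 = x^2*(x + 1)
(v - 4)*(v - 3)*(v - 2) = v^3 - 9*v^2 + 26*v - 24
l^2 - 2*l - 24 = (l - 6)*(l + 4)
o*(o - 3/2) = o^2 - 3*o/2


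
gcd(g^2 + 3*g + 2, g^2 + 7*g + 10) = g + 2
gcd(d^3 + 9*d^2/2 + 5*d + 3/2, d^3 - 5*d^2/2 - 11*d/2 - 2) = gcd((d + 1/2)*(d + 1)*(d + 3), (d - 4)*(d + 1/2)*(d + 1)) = d^2 + 3*d/2 + 1/2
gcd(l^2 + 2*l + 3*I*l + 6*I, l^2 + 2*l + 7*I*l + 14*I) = l + 2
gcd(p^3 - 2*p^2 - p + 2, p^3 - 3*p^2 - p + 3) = p^2 - 1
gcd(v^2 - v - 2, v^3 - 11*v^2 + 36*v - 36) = v - 2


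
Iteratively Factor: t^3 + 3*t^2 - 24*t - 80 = (t + 4)*(t^2 - t - 20) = (t - 5)*(t + 4)*(t + 4)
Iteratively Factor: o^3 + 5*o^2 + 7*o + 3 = (o + 1)*(o^2 + 4*o + 3) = (o + 1)^2*(o + 3)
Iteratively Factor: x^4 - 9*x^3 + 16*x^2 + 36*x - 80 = (x + 2)*(x^3 - 11*x^2 + 38*x - 40) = (x - 2)*(x + 2)*(x^2 - 9*x + 20) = (x - 4)*(x - 2)*(x + 2)*(x - 5)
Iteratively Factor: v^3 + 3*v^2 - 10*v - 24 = (v + 2)*(v^2 + v - 12) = (v - 3)*(v + 2)*(v + 4)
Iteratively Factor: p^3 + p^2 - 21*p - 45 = (p + 3)*(p^2 - 2*p - 15) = (p + 3)^2*(p - 5)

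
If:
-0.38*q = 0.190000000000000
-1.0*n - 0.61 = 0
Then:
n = -0.61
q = -0.50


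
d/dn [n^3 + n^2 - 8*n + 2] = 3*n^2 + 2*n - 8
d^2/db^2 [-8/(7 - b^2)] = 16*(3*b^2 + 7)/(b^2 - 7)^3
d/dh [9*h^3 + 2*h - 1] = 27*h^2 + 2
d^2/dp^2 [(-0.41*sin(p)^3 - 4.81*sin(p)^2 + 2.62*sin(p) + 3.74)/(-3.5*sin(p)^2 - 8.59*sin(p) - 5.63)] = (-5.02249999999999*sin(p)^7 - 36.9799500000001*sin(p)^6 + 39.5370660000003*sin(p)^5 - 89.418128*sin(p)^4 - 1096.32135*sin(p)^3 - 1479.981834*sin(p)^2 - 384.748506*sin(p) + 153.797898)/(42.875*sin(p)^6 + 315.6825*sin(p)^5 + 981.67755*sin(p)^4 + 1649.435479*sin(p)^3 + 1579.098459*sin(p)^2 + 816.829113*sin(p) + 178.453547)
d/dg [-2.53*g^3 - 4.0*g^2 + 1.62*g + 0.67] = -7.59*g^2 - 8.0*g + 1.62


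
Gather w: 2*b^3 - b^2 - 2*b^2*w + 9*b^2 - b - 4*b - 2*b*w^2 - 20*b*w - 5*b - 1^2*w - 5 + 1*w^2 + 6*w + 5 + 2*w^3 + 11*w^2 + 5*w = 2*b^3 + 8*b^2 - 10*b + 2*w^3 + w^2*(12 - 2*b) + w*(-2*b^2 - 20*b + 10)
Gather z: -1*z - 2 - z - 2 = -2*z - 4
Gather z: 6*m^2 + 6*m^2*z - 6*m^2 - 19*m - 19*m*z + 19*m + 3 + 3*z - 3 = z*(6*m^2 - 19*m + 3)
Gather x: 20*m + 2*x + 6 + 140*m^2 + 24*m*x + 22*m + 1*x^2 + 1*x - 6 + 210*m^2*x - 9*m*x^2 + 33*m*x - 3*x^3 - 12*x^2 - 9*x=140*m^2 + 42*m - 3*x^3 + x^2*(-9*m - 11) + x*(210*m^2 + 57*m - 6)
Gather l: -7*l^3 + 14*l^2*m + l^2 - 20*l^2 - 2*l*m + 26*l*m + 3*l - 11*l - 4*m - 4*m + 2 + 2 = -7*l^3 + l^2*(14*m - 19) + l*(24*m - 8) - 8*m + 4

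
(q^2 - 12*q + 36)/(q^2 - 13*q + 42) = (q - 6)/(q - 7)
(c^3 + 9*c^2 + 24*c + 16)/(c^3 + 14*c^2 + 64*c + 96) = (c + 1)/(c + 6)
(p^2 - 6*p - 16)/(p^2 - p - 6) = (p - 8)/(p - 3)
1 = 1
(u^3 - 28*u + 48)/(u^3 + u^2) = (u^3 - 28*u + 48)/(u^2*(u + 1))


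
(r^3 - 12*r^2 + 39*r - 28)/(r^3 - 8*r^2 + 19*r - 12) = (r - 7)/(r - 3)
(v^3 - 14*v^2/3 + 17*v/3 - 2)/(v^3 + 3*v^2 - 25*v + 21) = (v - 2/3)/(v + 7)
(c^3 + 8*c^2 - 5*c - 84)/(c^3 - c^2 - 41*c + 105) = (c + 4)/(c - 5)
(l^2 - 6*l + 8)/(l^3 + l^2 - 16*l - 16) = (l - 2)/(l^2 + 5*l + 4)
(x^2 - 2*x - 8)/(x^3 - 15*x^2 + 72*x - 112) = (x + 2)/(x^2 - 11*x + 28)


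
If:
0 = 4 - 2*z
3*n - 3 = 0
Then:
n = 1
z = 2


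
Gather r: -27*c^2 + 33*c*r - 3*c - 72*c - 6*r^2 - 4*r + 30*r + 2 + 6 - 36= -27*c^2 - 75*c - 6*r^2 + r*(33*c + 26) - 28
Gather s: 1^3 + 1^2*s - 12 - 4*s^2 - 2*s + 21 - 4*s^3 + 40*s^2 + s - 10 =-4*s^3 + 36*s^2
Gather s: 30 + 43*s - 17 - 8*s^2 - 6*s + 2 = -8*s^2 + 37*s + 15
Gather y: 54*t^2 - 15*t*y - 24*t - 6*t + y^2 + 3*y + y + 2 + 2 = 54*t^2 - 30*t + y^2 + y*(4 - 15*t) + 4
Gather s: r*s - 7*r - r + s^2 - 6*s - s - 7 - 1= -8*r + s^2 + s*(r - 7) - 8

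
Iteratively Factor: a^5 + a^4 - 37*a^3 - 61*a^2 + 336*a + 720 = (a + 3)*(a^4 - 2*a^3 - 31*a^2 + 32*a + 240) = (a + 3)^2*(a^3 - 5*a^2 - 16*a + 80) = (a - 4)*(a + 3)^2*(a^2 - a - 20) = (a - 5)*(a - 4)*(a + 3)^2*(a + 4)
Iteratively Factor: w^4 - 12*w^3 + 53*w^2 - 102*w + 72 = (w - 2)*(w^3 - 10*w^2 + 33*w - 36) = (w - 4)*(w - 2)*(w^2 - 6*w + 9) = (w - 4)*(w - 3)*(w - 2)*(w - 3)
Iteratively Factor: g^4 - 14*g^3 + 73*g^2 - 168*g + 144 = (g - 3)*(g^3 - 11*g^2 + 40*g - 48) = (g - 3)^2*(g^2 - 8*g + 16) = (g - 4)*(g - 3)^2*(g - 4)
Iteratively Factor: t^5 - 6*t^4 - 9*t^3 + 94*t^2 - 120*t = (t)*(t^4 - 6*t^3 - 9*t^2 + 94*t - 120) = t*(t + 4)*(t^3 - 10*t^2 + 31*t - 30) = t*(t - 5)*(t + 4)*(t^2 - 5*t + 6) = t*(t - 5)*(t - 3)*(t + 4)*(t - 2)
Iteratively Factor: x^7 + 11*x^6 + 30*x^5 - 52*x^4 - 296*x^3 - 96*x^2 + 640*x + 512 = (x - 2)*(x^6 + 13*x^5 + 56*x^4 + 60*x^3 - 176*x^2 - 448*x - 256) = (x - 2)^2*(x^5 + 15*x^4 + 86*x^3 + 232*x^2 + 288*x + 128) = (x - 2)^2*(x + 4)*(x^4 + 11*x^3 + 42*x^2 + 64*x + 32) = (x - 2)^2*(x + 4)^2*(x^3 + 7*x^2 + 14*x + 8) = (x - 2)^2*(x + 1)*(x + 4)^2*(x^2 + 6*x + 8) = (x - 2)^2*(x + 1)*(x + 4)^3*(x + 2)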